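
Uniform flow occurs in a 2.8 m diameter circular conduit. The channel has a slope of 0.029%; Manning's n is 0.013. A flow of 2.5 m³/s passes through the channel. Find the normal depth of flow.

Manning's equation rearranged: A R^(2/3) = nQ / (1·√S) = 0.013 × 2.5 / (√0.00029) = 1.908.
Trying y = 0.996 m: A R^(2/3) = 1.316 — short.
Trying y = 1.54 m: A R^(2/3) = 2.843 — over.
Trying y = 1.22 m: A R^(2/3) = 1.909 — ≈ 1.908.

y_n = 1.22 m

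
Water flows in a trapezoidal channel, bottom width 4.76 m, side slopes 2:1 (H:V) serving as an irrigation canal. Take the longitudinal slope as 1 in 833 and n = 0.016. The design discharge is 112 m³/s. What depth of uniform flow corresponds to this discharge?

y_n = 3.13 m

Manning's equation rearranged: A R^(2/3) = nQ / (1·√S) = 0.016 × 112 / (√0.0012) = 51.72.
At y = 2.6 m: A R^(2/3) = 35.13 — too small.
At y = 3.61 m: A R^(2/3) = 70.22 — too large.
At y = 3.13 m: A R^(2/3) = 51.77 — matches.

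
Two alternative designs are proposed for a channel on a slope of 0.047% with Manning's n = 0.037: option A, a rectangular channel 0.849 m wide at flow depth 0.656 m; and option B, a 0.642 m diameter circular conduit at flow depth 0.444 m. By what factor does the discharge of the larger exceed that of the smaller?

2.86

Channel A: Flow area A = b·y = 0.849 × 0.656 = 0.5569 m². Wetted perimeter P = b + 2y = 0.849 + 2×0.656 = 2.161 m. Hydraulic radius R = A/P = 0.5569/2.161 = 0.2577 m. Q_A = (1/0.037)·0.5569·0.2577^(2/3)·√0.00047 = 0.1322 m³/s.
Channel B: For a circular section of diameter D = 0.642 m at depth y = 0.444 m, the central angle is θ = 2 arccos(1 − 2y/D) = 3.928 rad. Then A = (D²/8)(θ − sin θ) = 0.2388 m² and P = Dθ/2 = 1.261 m. Hydraulic radius R = A/P = 0.2388/1.261 = 0.1894 m. Q_B = (1/0.037)·0.2388·0.1894^(2/3)·√0.00047 = 0.04616 m³/s.
The larger discharge is 0.1322 m³/s and the smaller is 0.04616 m³/s; the ratio is 2.86.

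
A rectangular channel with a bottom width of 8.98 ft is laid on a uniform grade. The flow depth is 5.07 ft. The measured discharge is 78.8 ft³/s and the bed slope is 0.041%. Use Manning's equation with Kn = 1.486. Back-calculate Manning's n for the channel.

Flow area A = b·y = 8.98 × 5.07 = 45.53 ft². Wetted perimeter P = b + 2y = 8.98 + 2×5.07 = 19.12 ft.
Hydraulic radius R = A/P = 45.53/19.12 = 2.381 ft.
Rearranging Manning's equation: n = (1.486/Q) A R^(2/3) S^(1/2) = (1.486/78.8) × 45.53 × 2.381^(2/3) × √0.00041 = 0.031.

n = 0.031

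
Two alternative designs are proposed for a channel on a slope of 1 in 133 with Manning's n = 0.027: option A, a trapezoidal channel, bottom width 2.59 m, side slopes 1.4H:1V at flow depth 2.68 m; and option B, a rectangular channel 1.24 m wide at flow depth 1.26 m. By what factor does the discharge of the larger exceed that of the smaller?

Channel A: With bottom width b = 2.59 m and side slope z = 1.4: A = (b + zy)y = (2.59 + 1.4×2.68)×2.68 = 17 m²; P = b + 2y√(1+z²) = 2.59 + 2×2.68×1.72 = 11.81 m. Hydraulic radius R = A/P = 17/11.81 = 1.439 m. Q_A = (1/0.027)·17·1.439^(2/3)·√0.007519 = 69.57 m³/s.
Channel B: Flow area A = b·y = 1.24 × 1.26 = 1.562 m². Wetted perimeter P = b + 2y = 1.24 + 2×1.26 = 3.76 m. Hydraulic radius R = A/P = 1.562/3.76 = 0.4155 m. Q_B = (1/0.027)·1.562·0.4155^(2/3)·√0.007519 = 2.794 m³/s.
The larger discharge is 69.57 m³/s and the smaller is 2.794 m³/s; the ratio is 24.9.

24.9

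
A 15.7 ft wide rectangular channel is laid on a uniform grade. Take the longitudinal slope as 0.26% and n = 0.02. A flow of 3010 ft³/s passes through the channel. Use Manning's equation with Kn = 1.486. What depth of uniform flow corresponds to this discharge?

Manning's equation rearranged: A R^(2/3) = nQ / (1.486·√S) = 0.02 × 3010 / (1.486 × √0.0026) = 794.5.
Trying y = 19.8 ft: A R^(2/3) = 982.8 — over.
Trying y = 12.5 ft: A R^(2/3) = 560.1 — short.
Trying y = 16.6 ft: A R^(2/3) = 795.2 — close enough.

y_n = 16.6 ft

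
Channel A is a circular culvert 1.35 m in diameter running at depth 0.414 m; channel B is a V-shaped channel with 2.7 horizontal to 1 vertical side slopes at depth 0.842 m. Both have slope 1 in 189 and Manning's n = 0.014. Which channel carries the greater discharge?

Channel A: For a circular section of diameter D = 1.35 m at depth y = 0.414 m, the central angle is θ = 2 arccos(1 − 2y/D) = 2.348 rad. Then A = (D²/8)(θ − sin θ) = 0.3723 m² and P = Dθ/2 = 1.585 m. Hydraulic radius R = A/P = 0.3723/1.585 = 0.235 m. Q_A = (1/0.014)·0.3723·0.235^(2/3)·√0.005291 = 0.7366 m³/s.
Channel B: For a triangular section with side slope z = 2.7: A = zy² = 2.7×0.842² = 1.914 m²; P = 2y√(1+z²) = 2×0.842×2.879 = 4.849 m. Hydraulic radius R = A/P = 1.914/4.849 = 0.3948 m. Q_B = (1/0.014)·1.914·0.3948^(2/3)·√0.005291 = 5.352 m³/s.
Q_A = 0.7366 m³/s vs Q_B = 5.352 m³/s, so channel B carries more.

channel B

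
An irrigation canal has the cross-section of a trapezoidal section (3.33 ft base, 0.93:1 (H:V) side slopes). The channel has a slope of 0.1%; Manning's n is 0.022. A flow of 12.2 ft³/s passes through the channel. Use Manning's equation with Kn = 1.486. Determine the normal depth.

Manning's equation rearranged: A R^(2/3) = nQ / (1.486·√S) = 0.022 × 12.2 / (1.486 × √0.001) = 5.712.
Try y = 1.57 ft: A R^(2/3) = 7.456 — over.
Try y = 1.08 ft: A R^(2/3) = 3.849 — short.
Try y = 1.35 ft: A R^(2/3) = 5.694 — close enough.

y_n = 1.35 ft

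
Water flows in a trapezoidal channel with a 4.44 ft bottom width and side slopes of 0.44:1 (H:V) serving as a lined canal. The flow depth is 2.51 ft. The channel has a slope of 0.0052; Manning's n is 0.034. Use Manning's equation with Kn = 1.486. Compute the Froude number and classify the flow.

With bottom width b = 4.44 ft and side slope z = 0.44: A = (b + zy)y = (4.44 + 0.44×2.51)×2.51 = 13.92 ft²; P = b + 2y√(1+z²) = 4.44 + 2×2.51×1.093 = 9.924 ft.
Hydraulic radius R = A/P = 13.92/9.924 = 1.402 ft.
V = (1.486/n) R^(2/3) √S = (1.486/0.034) × 1.402^(2/3) × √0.0052 = 3.948 ft/s. Hydraulic depth D_h = A/T = 13.92/6.649 = 2.093 ft.
Froude number Fr = V/√(g·D_h) = 3.948/√(32.2×2.093) = 0.481, which is less than 1, so the flow is subcritical.

subcritical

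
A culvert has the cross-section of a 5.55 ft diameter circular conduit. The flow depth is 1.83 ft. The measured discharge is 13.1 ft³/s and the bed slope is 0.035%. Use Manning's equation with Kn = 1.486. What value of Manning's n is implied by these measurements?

n = 0.015

For a circular section of diameter D = 5.55 ft at depth y = 1.83 ft, the central angle is θ = 2 arccos(1 − 2y/D) = 2.447 rad. Then A = (D²/8)(θ − sin θ) = 6.955 ft² and P = Dθ/2 = 6.789 ft.
Hydraulic radius R = A/P = 6.955/6.789 = 1.024 ft.
Rearranging Manning's equation: n = (1.486/Q) A R^(2/3) S^(1/2) = (1.486/13.1) × 6.955 × 1.024^(2/3) × √0.00035 = 0.015.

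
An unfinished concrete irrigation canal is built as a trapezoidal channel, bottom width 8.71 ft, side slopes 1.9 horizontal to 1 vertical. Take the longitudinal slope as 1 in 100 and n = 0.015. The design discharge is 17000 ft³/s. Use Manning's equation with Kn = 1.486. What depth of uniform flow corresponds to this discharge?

y_n = 13.6 ft

Manning's equation rearranged: A R^(2/3) = nQ / (1.486·√S) = 0.015 × 17000 / (1.486 × √0.01) = 1716.
Try y = 11 ft: A R^(2/3) = 1054 — low.
Try y = 13.6 ft: A R^(2/3) = 1720 — close enough.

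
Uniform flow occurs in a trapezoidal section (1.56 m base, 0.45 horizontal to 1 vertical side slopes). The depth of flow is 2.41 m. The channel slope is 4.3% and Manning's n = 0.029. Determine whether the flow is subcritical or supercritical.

supercritical

With bottom width b = 1.56 m and side slope z = 0.45: A = (b + zy)y = (1.56 + 0.45×2.41)×2.41 = 6.373 m²; P = b + 2y√(1+z²) = 1.56 + 2×2.41×1.097 = 6.846 m.
Hydraulic radius R = A/P = 6.373/6.846 = 0.931 m.
V = (1/n) R^(2/3) √S = (1/0.029) × 0.931^(2/3) × √0.043 = 6.818 m/s. Hydraulic depth D_h = A/T = 6.373/3.729 = 1.709 m.
Froude number Fr = V/√(g·D_h) = 6.818/√(9.81×1.709) = 1.67, which is greater than 1, so the flow is supercritical.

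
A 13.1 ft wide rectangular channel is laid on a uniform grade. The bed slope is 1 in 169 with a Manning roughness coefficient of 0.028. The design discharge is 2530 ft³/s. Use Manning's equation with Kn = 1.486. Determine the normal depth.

y_n = 16.8 ft

Manning's equation rearranged: A R^(2/3) = nQ / (1.486·√S) = 0.028 × 2530 / (1.486 × √0.005917) = 619.7.
At y = 13.9 ft: A R^(2/3) = 492.8 — low.
At y = 18.7 ft: A R^(2/3) = 702 — high.
At y = 16.8 ft: A R^(2/3) = 618.6 — ≈ 619.7.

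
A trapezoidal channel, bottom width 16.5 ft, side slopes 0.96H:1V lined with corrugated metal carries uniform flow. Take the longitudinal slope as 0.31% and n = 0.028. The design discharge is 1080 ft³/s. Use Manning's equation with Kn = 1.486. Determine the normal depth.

Manning's equation rearranged: A R^(2/3) = nQ / (1.486·√S) = 0.028 × 1080 / (1.486 × √0.0031) = 365.5.
Try y = 6.98 ft: A R^(2/3) = 442.5 — too large.
Try y = 5.14 ft: A R^(2/3) = 258 — too small.
Try y = 6.27 ft: A R^(2/3) = 365.6 — close enough.

y_n = 6.27 ft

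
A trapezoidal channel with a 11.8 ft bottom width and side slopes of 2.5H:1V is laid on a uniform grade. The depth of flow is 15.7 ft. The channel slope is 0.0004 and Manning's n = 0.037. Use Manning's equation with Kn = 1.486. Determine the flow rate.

With bottom width b = 11.8 ft and side slope z = 2.5: A = (b + zy)y = (11.8 + 2.5×15.7)×15.7 = 801.5 ft²; P = b + 2y√(1+z²) = 11.8 + 2×15.7×2.693 = 96.35 ft.
Hydraulic radius R = A/P = 801.5/96.35 = 8.319 ft.
Manning's equation: Q = (1.486/n) A R^(2/3) S^(1/2) = (1.486/0.037) × 801.5 × 8.319^(2/3) × 0.0004^(1/2) = 2640 ft³/s.

Q = 2640 ft³/s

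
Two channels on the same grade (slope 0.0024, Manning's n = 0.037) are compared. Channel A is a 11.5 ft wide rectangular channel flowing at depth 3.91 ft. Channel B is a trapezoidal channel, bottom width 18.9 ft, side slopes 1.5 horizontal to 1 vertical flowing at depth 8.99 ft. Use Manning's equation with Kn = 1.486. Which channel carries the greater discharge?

channel B

Channel A: Flow area A = b·y = 11.5 × 3.91 = 44.97 ft². Wetted perimeter P = b + 2y = 11.5 + 2×3.91 = 19.32 ft. Hydraulic radius R = A/P = 44.97/19.32 = 2.327 ft. Q_A = (1.486/0.037)·44.97·2.327^(2/3)·√0.0024 = 155.4 ft³/s.
Channel B: With bottom width b = 18.9 ft and side slope z = 1.5: A = (b + zy)y = (18.9 + 1.5×8.99)×8.99 = 291.1 ft²; P = b + 2y√(1+z²) = 18.9 + 2×8.99×1.803 = 51.31 ft. Hydraulic radius R = A/P = 291.1/51.31 = 5.674 ft. Q_B = (1.486/0.037)·291.1·5.674^(2/3)·√0.0024 = 1822 ft³/s.
Q_A = 155.4 ft³/s vs Q_B = 1822 ft³/s, so channel B carries more.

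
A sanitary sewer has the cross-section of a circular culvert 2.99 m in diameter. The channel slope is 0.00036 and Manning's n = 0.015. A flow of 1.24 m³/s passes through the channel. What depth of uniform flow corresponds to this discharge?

Manning's equation rearranged: A R^(2/3) = nQ / (1·√S) = 0.015 × 1.24 / (√0.00036) = 0.9803.
Try y = 0.949 m: A R^(2/3) = 1.262 — too large.
Try y = 0.723 m: A R^(2/3) = 0.7415 — too small.
Try y = 0.833 m: A R^(2/3) = 0.9806 — close enough.

y_n = 0.833 m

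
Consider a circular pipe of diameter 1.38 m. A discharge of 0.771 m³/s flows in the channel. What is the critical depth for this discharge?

y_c = 0.454 m

At critical depth, Q² T / (g A³) = 1, i.e. A³/T = Q²/g = 0.771²/9.81 = 0.0606.
Trying y = 0.541 m: A³/T = 0.1194 — too large.
Trying y = 0.397 m: A³/T = 0.03612 — too small.
Trying y = 0.454 m: A³/T = 0.06073 — close enough.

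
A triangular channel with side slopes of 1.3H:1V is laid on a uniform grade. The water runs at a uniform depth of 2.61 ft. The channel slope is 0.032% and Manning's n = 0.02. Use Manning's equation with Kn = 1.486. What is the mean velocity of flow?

For a triangular section with side slope z = 1.3: A = zy² = 1.3×2.61² = 8.856 ft²; P = 2y√(1+z²) = 2×2.61×1.64 = 8.561 ft.
Hydraulic radius R = A/P = 8.856/8.561 = 1.034 ft.
From Manning's equation, V = (1.486/n) R^(2/3) S^(1/2) = (1.486/0.02) × 1.034^(2/3) × 0.00032^(1/2) = 1.36 ft/s.

V = 1.36 ft/s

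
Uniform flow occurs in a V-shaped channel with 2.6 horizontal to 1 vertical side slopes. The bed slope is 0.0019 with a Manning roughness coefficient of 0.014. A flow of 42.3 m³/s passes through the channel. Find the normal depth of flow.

Manning's equation rearranged: A R^(2/3) = nQ / (1·√S) = 0.014 × 42.3 / (√0.0019) = 13.59.
Trying y = 1.64 m: A R^(2/3) = 5.851 — too small.
Trying y = 2.69 m: A R^(2/3) = 21.89 — too large.
Trying y = 2.25 m: A R^(2/3) = 13.6 — close enough.

y_n = 2.25 m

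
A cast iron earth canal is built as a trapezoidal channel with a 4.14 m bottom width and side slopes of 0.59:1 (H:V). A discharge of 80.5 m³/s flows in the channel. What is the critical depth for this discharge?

y_c = 2.92 m

At critical depth, Q² T / (g A³) = 1, i.e. A³/T = Q²/g = 80.5²/9.81 = 660.6.
At y = 3.71 m: A³/T = 1520 — over.
At y = 2.1 m: A³/T = 217.8 — short.
At y = 2.92 m: A³/T = 661.4 — ≈ 660.6.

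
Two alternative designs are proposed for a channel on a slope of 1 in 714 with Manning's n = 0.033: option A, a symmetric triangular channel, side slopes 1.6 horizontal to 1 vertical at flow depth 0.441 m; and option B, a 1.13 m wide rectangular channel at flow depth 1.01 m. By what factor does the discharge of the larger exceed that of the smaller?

5.7

Channel A: For a triangular section with side slope z = 1.6: A = zy² = 1.6×0.441² = 0.3112 m²; P = 2y√(1+z²) = 2×0.441×1.887 = 1.664 m. Hydraulic radius R = A/P = 0.3112/1.664 = 0.187 m. Q_A = (1/0.033)·0.3112·0.187^(2/3)·√0.001401 = 0.1154 m³/s.
Channel B: Flow area A = b·y = 1.13 × 1.01 = 1.141 m². Wetted perimeter P = b + 2y = 1.13 + 2×1.01 = 3.15 m. Hydraulic radius R = A/P = 1.141/3.15 = 0.3623 m. Q_B = (1/0.033)·1.141·0.3623^(2/3)·√0.001401 = 0.6578 m³/s.
The larger discharge is 0.6578 m³/s and the smaller is 0.1154 m³/s; the ratio is 5.7.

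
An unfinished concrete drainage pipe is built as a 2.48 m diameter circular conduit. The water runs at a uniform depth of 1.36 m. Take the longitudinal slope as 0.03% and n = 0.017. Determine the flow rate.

Q = 2.09 m³/s

For a circular section of diameter D = 2.48 m at depth y = 1.36 m, the central angle is θ = 2 arccos(1 − 2y/D) = 3.335 rad. Then A = (D²/8)(θ − sin θ) = 2.712 m² and P = Dθ/2 = 4.136 m.
Hydraulic radius R = A/P = 2.712/4.136 = 0.6558 m.
Manning's equation: Q = (1/n) A R^(2/3) S^(1/2) = (1/0.017) × 2.712 × 0.6558^(2/3) × 0.0003^(1/2) = 2.09 m³/s.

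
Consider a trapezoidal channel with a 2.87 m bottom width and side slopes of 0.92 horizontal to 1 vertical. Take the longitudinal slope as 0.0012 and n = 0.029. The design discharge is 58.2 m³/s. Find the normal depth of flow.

y_n = 4.38 m

Manning's equation rearranged: A R^(2/3) = nQ / (1·√S) = 0.029 × 58.2 / (√0.0012) = 48.72.
At y = 5.42 m: A R^(2/3) = 76.74 — too large.
At y = 3.87 m: A R^(2/3) = 37.62 — too small.
At y = 4.38 m: A R^(2/3) = 48.7 — close enough.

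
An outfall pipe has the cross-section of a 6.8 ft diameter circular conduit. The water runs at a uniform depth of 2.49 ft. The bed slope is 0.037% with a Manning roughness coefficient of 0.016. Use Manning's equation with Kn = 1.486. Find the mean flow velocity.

V = 2.2 ft/s

For a circular section of diameter D = 6.8 ft at depth y = 2.49 ft, the central angle is θ = 2 arccos(1 − 2y/D) = 2.6 rad. Then A = (D²/8)(θ − sin θ) = 12.05 ft² and P = Dθ/2 = 8.839 ft.
Hydraulic radius R = A/P = 12.05/8.839 = 1.363 ft.
From Manning's equation, V = (1.486/n) R^(2/3) S^(1/2) = (1.486/0.016) × 1.363^(2/3) × 0.00037^(1/2) = 2.2 ft/s.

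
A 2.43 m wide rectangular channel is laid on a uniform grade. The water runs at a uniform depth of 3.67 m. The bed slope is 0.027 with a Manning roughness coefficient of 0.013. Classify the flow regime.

Flow area A = b·y = 2.43 × 3.67 = 8.918 m². Wetted perimeter P = b + 2y = 2.43 + 2×3.67 = 9.77 m.
Hydraulic radius R = A/P = 8.918/9.77 = 0.9128 m.
V = (1/n) R^(2/3) √S = (1/0.013) × 0.9128^(2/3) × √0.027 = 11.89 m/s. Hydraulic depth D_h = A/T = 8.918/2.43 = 3.67 m.
Froude number Fr = V/√(g·D_h) = 11.89/√(9.81×3.67) = 1.98, which is greater than 1, so the flow is supercritical.

supercritical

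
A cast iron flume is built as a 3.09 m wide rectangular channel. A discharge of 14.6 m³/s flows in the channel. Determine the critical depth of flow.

y_c = 1.32 m

For a rectangular channel, critical depth y_c = (q²/g)^(1/3) where q = Q/b = 14.6/3.09 = 4.725 m²/s.
So y_c = (4.725²/9.81)^(1/3) = 1.32 m.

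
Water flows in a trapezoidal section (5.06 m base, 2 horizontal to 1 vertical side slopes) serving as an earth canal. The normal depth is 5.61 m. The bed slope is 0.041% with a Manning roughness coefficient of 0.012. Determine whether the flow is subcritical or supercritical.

With bottom width b = 5.06 m and side slope z = 2: A = (b + zy)y = (5.06 + 2×5.61)×5.61 = 91.33 m²; P = b + 2y√(1+z²) = 5.06 + 2×5.61×2.236 = 30.15 m.
Hydraulic radius R = A/P = 91.33/30.15 = 3.029 m.
V = (1/n) R^(2/3) √S = (1/0.012) × 3.029^(2/3) × √0.00041 = 3.533 m/s. Hydraulic depth D_h = A/T = 91.33/27.5 = 3.321 m.
Froude number Fr = V/√(g·D_h) = 3.533/√(9.81×3.321) = 0.619, which is less than 1, so the flow is subcritical.

subcritical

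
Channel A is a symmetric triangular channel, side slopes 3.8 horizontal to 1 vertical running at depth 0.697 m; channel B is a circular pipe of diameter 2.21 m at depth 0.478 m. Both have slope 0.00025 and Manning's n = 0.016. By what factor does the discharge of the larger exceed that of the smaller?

3.37

Channel A: For a triangular section with side slope z = 3.8: A = zy² = 3.8×0.697² = 1.846 m²; P = 2y√(1+z²) = 2×0.697×3.929 = 5.478 m. Hydraulic radius R = A/P = 1.846/5.478 = 0.337 m. Q_A = (1/0.016)·1.846·0.337^(2/3)·√0.00025 = 0.8835 m³/s.
Channel B: For a circular section of diameter D = 2.21 m at depth y = 0.478 m, the central angle is θ = 2 arccos(1 − 2y/D) = 1.935 rad. Then A = (D²/8)(θ − sin θ) = 0.6108 m² and P = Dθ/2 = 2.138 m. Hydraulic radius R = A/P = 0.6108/2.138 = 0.2857 m. Q_B = (1/0.016)·0.6108·0.2857^(2/3)·√0.00025 = 0.2618 m³/s.
The larger discharge is 0.8835 m³/s and the smaller is 0.2618 m³/s; the ratio is 3.37.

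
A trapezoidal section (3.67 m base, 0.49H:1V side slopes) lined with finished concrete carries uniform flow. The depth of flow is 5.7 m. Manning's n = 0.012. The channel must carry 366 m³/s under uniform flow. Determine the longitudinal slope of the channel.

With bottom width b = 3.67 m and side slope z = 0.49: A = (b + zy)y = (3.67 + 0.49×5.7)×5.7 = 36.84 m²; P = b + 2y√(1+z²) = 3.67 + 2×5.7×1.114 = 16.37 m.
Hydraulic radius R = A/P = 36.84/16.37 = 2.251 m.
From Manning's equation, S = [nQ / (1 A R^(2/3))]² = [0.012 × 366 / (1 × 36.84 × 2.251^(2/3))]² = 0.00482.

S = 0.00482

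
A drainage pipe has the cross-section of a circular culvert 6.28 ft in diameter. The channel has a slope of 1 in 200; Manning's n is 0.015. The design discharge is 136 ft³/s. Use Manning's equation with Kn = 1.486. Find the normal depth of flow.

y_n = 3.01 ft

Manning's equation rearranged: A R^(2/3) = nQ / (1.486·√S) = 0.015 × 136 / (1.486 × √0.005) = 19.41.
Try y = 2.32 ft: A R^(2/3) = 12.17 — short.
Try y = 3.01 ft: A R^(2/3) = 19.46 — ≈ 19.41.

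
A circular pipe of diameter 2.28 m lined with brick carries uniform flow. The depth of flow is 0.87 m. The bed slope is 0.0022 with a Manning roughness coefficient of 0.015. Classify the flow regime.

For a circular section of diameter D = 2.28 m at depth y = 0.87 m, the central angle is θ = 2 arccos(1 − 2y/D) = 2.663 rad. Then A = (D²/8)(θ − sin θ) = 1.432 m² and P = Dθ/2 = 3.036 m.
Hydraulic radius R = A/P = 1.432/3.036 = 0.4715 m.
V = (1/n) R^(2/3) √S = (1/0.015) × 0.4715^(2/3) × √0.0022 = 1.894 m/s. Hydraulic depth D_h = A/T = 1.432/2.215 = 0.6463 m.
Froude number Fr = V/√(g·D_h) = 1.894/√(9.81×0.6463) = 0.752, which is less than 1, so the flow is subcritical.

subcritical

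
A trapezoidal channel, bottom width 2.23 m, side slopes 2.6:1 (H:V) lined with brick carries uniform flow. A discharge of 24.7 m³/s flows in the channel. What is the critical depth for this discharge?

y_c = 1.42 m

At critical depth, Q² T / (g A³) = 1, i.e. A³/T = Q²/g = 24.7²/9.81 = 62.19.
Try y = 1.58 m: A³/T = 96.13 — too large.
Try y = 1.42 m: A³/T = 61.85 — matches.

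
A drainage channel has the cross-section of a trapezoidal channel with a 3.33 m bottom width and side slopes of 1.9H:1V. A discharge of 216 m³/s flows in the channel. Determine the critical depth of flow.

At critical depth, Q² T / (g A³) = 1, i.e. A³/T = Q²/g = 216²/9.81 = 4756.
Try y = 3.58 m: A³/T = 2818 — short.
Try y = 4.05 m: A³/T = 4755 — close enough.

y_c = 4.05 m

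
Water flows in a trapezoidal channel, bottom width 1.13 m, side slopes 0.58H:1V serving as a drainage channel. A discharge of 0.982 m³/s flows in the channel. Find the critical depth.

y_c = 0.396 m

At critical depth, Q² T / (g A³) = 1, i.e. A³/T = Q²/g = 0.982²/9.81 = 0.0983.
Try y = 0.47 m: A³/T = 0.171 — high.
Try y = 0.34 m: A³/T = 0.06028 — low.
Try y = 0.396 m: A³/T = 0.09821 — close enough.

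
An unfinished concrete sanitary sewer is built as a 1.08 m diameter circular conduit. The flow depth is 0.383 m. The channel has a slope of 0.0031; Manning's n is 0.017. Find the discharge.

For a circular section of diameter D = 1.08 m at depth y = 0.383 m, the central angle is θ = 2 arccos(1 − 2y/D) = 2.552 rad. Then A = (D²/8)(θ − sin θ) = 0.2909 m² and P = Dθ/2 = 1.378 m.
Hydraulic radius R = A/P = 0.2909/1.378 = 0.2111 m.
Manning's equation: Q = (1/n) A R^(2/3) S^(1/2) = (1/0.017) × 0.2909 × 0.2111^(2/3) × 0.0031^(1/2) = 0.338 m³/s.

Q = 0.338 m³/s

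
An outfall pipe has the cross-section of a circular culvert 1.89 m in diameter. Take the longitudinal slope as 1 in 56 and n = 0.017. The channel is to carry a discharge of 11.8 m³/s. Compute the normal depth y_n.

y_n = 1.38 m

Manning's equation rearranged: A R^(2/3) = nQ / (1·√S) = 0.017 × 11.8 / (√0.01786) = 1.501.
At y = 1.58 m: A R^(2/3) = 1.731 — over.
At y = 1.38 m: A R^(2/3) = 1.503 — matches.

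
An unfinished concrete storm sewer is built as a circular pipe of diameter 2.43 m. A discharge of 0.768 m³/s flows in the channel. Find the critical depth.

At critical depth, Q² T / (g A³) = 1, i.e. A³/T = Q²/g = 0.768²/9.81 = 0.06012.
Try y = 0.284 m: A³/T = 0.01787 — low.
Try y = 0.386 m: A³/T = 0.05994 — close enough.

y_c = 0.386 m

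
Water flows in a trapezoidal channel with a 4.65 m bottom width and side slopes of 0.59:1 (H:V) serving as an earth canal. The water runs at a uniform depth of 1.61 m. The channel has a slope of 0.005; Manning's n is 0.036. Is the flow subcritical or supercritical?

With bottom width b = 4.65 m and side slope z = 0.59: A = (b + zy)y = (4.65 + 0.59×1.61)×1.61 = 9.016 m²; P = b + 2y√(1+z²) = 4.65 + 2×1.61×1.161 = 8.389 m.
Hydraulic radius R = A/P = 9.016/8.389 = 1.075 m.
V = (1/n) R^(2/3) √S = (1/0.036) × 1.075^(2/3) × √0.005 = 2.061 m/s. Hydraulic depth D_h = A/T = 9.016/6.55 = 1.377 m.
Froude number Fr = V/√(g·D_h) = 2.061/√(9.81×1.377) = 0.561, which is less than 1, so the flow is subcritical.

subcritical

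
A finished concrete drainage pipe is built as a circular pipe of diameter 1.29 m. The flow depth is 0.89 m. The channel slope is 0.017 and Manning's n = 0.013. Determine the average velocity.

V = 5.26 m/s

For a circular section of diameter D = 1.29 m at depth y = 0.89 m, the central angle is θ = 2 arccos(1 − 2y/D) = 3.921 rad. Then A = (D²/8)(θ − sin θ) = 0.9618 m² and P = Dθ/2 = 2.529 m.
Hydraulic radius R = A/P = 0.9618/2.529 = 0.3803 m.
From Manning's equation, V = (1/n) R^(2/3) S^(1/2) = (1/0.013) × 0.3803^(2/3) × 0.017^(1/2) = 5.26 m/s.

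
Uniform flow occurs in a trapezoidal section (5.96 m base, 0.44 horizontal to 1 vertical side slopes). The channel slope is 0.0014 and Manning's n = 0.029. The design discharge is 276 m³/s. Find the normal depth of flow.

Manning's equation rearranged: A R^(2/3) = nQ / (1·√S) = 0.029 × 276 / (√0.0014) = 213.9.
Try y = 7.12 m: A R^(2/3) = 134.9 — low.
Try y = 11.3 m: A R^(2/3) = 312.8 — high.
Try y = 9.21 m: A R^(2/3) = 214 — ≈ 213.9.

y_n = 9.21 m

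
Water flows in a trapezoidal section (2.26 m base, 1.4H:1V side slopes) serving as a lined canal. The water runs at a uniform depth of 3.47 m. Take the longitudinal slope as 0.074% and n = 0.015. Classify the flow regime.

With bottom width b = 2.26 m and side slope z = 1.4: A = (b + zy)y = (2.26 + 1.4×3.47)×3.47 = 24.7 m²; P = b + 2y√(1+z²) = 2.26 + 2×3.47×1.72 = 14.2 m.
Hydraulic radius R = A/P = 24.7/14.2 = 1.739 m.
V = (1/n) R^(2/3) √S = (1/0.015) × 1.739^(2/3) × √0.00074 = 2.623 m/s. Hydraulic depth D_h = A/T = 24.7/11.98 = 2.062 m.
Froude number Fr = V/√(g·D_h) = 2.623/√(9.81×2.062) = 0.583, which is less than 1, so the flow is subcritical.

subcritical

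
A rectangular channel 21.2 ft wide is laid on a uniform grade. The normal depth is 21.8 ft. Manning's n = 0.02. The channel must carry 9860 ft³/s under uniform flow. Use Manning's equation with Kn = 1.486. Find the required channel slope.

S = 0.00601

Flow area A = b·y = 21.2 × 21.8 = 462.2 ft². Wetted perimeter P = b + 2y = 21.2 + 2×21.8 = 64.8 ft.
Hydraulic radius R = A/P = 462.2/64.8 = 7.132 ft.
From Manning's equation, S = [nQ / (1.486 A R^(2/3))]² = [0.02 × 9860 / (1.486 × 462.2 × 7.132^(2/3))]² = 0.00601.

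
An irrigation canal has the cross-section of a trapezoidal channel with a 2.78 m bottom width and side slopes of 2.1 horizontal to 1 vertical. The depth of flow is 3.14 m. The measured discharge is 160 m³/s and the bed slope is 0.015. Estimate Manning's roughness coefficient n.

With bottom width b = 2.78 m and side slope z = 2.1: A = (b + zy)y = (2.78 + 2.1×3.14)×3.14 = 29.43 m²; P = b + 2y√(1+z²) = 2.78 + 2×3.14×2.326 = 17.39 m.
Hydraulic radius R = A/P = 29.43/17.39 = 1.693 m.
Rearranging Manning's equation: n = (1/Q) A R^(2/3) S^(1/2) = (1/160) × 29.43 × 1.693^(2/3) × √0.015 = 0.032.

n = 0.032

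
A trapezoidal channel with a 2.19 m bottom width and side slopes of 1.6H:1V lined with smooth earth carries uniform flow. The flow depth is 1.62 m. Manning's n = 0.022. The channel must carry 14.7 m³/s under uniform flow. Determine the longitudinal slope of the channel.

With bottom width b = 2.19 m and side slope z = 1.6: A = (b + zy)y = (2.19 + 1.6×1.62)×1.62 = 7.747 m²; P = b + 2y√(1+z²) = 2.19 + 2×1.62×1.887 = 8.303 m.
Hydraulic radius R = A/P = 7.747/8.303 = 0.933 m.
From Manning's equation, S = [nQ / (1 A R^(2/3))]² = [0.022 × 14.7 / (1 × 7.747 × 0.933^(2/3))]² = 0.00191.

S = 0.00191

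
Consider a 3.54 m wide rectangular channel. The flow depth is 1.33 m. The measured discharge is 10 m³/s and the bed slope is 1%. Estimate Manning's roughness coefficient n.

Flow area A = b·y = 3.54 × 1.33 = 4.708 m². Wetted perimeter P = b + 2y = 3.54 + 2×1.33 = 6.2 m.
Hydraulic radius R = A/P = 4.708/6.2 = 0.7594 m.
Rearranging Manning's equation: n = (1/Q) A R^(2/3) S^(1/2) = (1/10) × 4.708 × 0.7594^(2/3) × √0.01 = 0.0392.

n = 0.0392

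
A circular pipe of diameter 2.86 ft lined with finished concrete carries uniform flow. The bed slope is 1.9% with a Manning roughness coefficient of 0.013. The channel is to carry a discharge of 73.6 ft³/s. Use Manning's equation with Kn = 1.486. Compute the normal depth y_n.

Manning's equation rearranged: A R^(2/3) = nQ / (1.486·√S) = 0.013 × 73.6 / (1.486 × √0.019) = 4.671.
Trying y = 1.72 ft: A R^(2/3) = 3.463 — short.
Trying y = 2.14 ft: A R^(2/3) = 4.671 — ≈ 4.671.

y_n = 2.14 ft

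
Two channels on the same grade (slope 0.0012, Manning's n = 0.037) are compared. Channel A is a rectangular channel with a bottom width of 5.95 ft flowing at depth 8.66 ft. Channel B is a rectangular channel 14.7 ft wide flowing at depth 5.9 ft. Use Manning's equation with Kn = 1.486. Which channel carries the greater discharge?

Channel A: Flow area A = b·y = 5.95 × 8.66 = 51.53 ft². Wetted perimeter P = b + 2y = 5.95 + 2×8.66 = 23.27 ft. Hydraulic radius R = A/P = 51.53/23.27 = 2.214 ft. Q_A = (1.486/0.037)·51.53·2.214^(2/3)·√0.0012 = 121.8 ft³/s.
Channel B: Flow area A = b·y = 14.7 × 5.9 = 86.73 ft². Wetted perimeter P = b + 2y = 14.7 + 2×5.9 = 26.5 ft. Hydraulic radius R = A/P = 86.73/26.5 = 3.273 ft. Q_B = (1.486/0.037)·86.73·3.273^(2/3)·√0.0012 = 266 ft³/s.
Q_A = 121.8 ft³/s vs Q_B = 266 ft³/s, so channel B carries more.

channel B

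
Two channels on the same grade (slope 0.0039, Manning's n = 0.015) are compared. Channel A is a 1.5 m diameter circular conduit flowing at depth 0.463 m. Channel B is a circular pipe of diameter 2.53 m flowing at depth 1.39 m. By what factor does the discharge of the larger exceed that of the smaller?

11.4

Channel A: For a circular section of diameter D = 1.5 m at depth y = 0.463 m, the central angle is θ = 2 arccos(1 − 2y/D) = 2.356 rad. Then A = (D²/8)(θ − sin θ) = 0.4638 m² and P = Dθ/2 = 1.767 m. Hydraulic radius R = A/P = 0.4638/1.767 = 0.2625 m. Q_A = (1/0.015)·0.4638·0.2625^(2/3)·√0.0039 = 0.7916 m³/s.
Channel B: For a circular section of diameter D = 2.53 m at depth y = 1.39 m, the central angle is θ = 2 arccos(1 − 2y/D) = 3.34 rad. Then A = (D²/8)(θ − sin θ) = 2.829 m² and P = Dθ/2 = 4.225 m. Hydraulic radius R = A/P = 2.829/4.225 = 0.6697 m. Q_B = (1/0.015)·2.829·0.6697^(2/3)·√0.0039 = 9.017 m³/s.
The larger discharge is 9.017 m³/s and the smaller is 0.7916 m³/s; the ratio is 11.4.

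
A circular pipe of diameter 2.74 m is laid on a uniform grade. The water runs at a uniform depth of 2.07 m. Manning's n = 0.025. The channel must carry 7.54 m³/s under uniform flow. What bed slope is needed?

S = 0.002

For a circular section of diameter D = 2.74 m at depth y = 2.07 m, the central angle is θ = 2 arccos(1 − 2y/D) = 4.214 rad. Then A = (D²/8)(θ − sin θ) = 4.779 m² and P = Dθ/2 = 5.773 m.
Hydraulic radius R = A/P = 4.779/5.773 = 0.8278 m.
From Manning's equation, S = [nQ / (1 A R^(2/3))]² = [0.025 × 7.54 / (1 × 4.779 × 0.8278^(2/3))]² = 0.002.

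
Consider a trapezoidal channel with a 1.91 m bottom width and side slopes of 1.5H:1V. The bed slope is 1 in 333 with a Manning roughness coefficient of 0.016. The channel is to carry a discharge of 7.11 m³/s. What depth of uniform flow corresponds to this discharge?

Manning's equation rearranged: A R^(2/3) = nQ / (1·√S) = 0.016 × 7.11 / (√0.003003) = 2.076.
Trying y = 1.02 m: A R^(2/3) = 2.573 — high.
Trying y = 0.701 m: A R^(2/3) = 1.251 — low.
Trying y = 0.914 m: A R^(2/3) = 2.076 — matches.

y_n = 0.914 m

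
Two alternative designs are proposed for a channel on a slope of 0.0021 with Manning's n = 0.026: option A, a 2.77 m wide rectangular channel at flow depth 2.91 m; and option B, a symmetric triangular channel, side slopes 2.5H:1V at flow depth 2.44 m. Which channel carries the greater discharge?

Channel A: Flow area A = b·y = 2.77 × 2.91 = 8.061 m². Wetted perimeter P = b + 2y = 2.77 + 2×2.91 = 8.59 m. Hydraulic radius R = A/P = 8.061/8.59 = 0.9384 m. Q_A = (1/0.026)·8.061·0.9384^(2/3)·√0.0021 = 13.62 m³/s.
Channel B: For a triangular section with side slope z = 2.5: A = zy² = 2.5×2.44² = 14.88 m²; P = 2y√(1+z²) = 2×2.44×2.693 = 13.14 m. Hydraulic radius R = A/P = 14.88/13.14 = 1.133 m. Q_B = (1/0.026)·14.88·1.133^(2/3)·√0.0021 = 28.51 m³/s.
Q_A = 13.62 m³/s vs Q_B = 28.51 m³/s, so channel B carries more.

channel B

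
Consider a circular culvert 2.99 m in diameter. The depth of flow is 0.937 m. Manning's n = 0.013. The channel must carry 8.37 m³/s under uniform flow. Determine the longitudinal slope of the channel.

S = 0.0078

For a circular section of diameter D = 2.99 m at depth y = 0.937 m, the central angle is θ = 2 arccos(1 − 2y/D) = 2.377 rad. Then A = (D²/8)(θ − sin θ) = 1.882 m² and P = Dθ/2 = 3.553 m.
Hydraulic radius R = A/P = 1.882/3.553 = 0.5297 m.
From Manning's equation, S = [nQ / (1 A R^(2/3))]² = [0.013 × 8.37 / (1 × 1.882 × 0.5297^(2/3))]² = 0.0078.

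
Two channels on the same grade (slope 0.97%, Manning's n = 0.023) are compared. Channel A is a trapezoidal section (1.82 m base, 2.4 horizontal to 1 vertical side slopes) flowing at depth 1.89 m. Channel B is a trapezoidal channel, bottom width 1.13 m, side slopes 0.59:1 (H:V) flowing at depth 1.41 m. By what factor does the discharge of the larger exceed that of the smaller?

Channel A: With bottom width b = 1.82 m and side slope z = 2.4: A = (b + zy)y = (1.82 + 2.4×1.89)×1.89 = 12.01 m²; P = b + 2y√(1+z²) = 1.82 + 2×1.89×2.6 = 11.65 m. Hydraulic radius R = A/P = 12.01/11.65 = 1.031 m. Q_A = (1/0.023)·12.01·1.031^(2/3)·√0.0097 = 52.51 m³/s.
Channel B: With bottom width b = 1.13 m and side slope z = 0.59: A = (b + zy)y = (1.13 + 0.59×1.41)×1.41 = 2.766 m²; P = b + 2y√(1+z²) = 1.13 + 2×1.41×1.161 = 4.404 m. Hydraulic radius R = A/P = 2.766/4.404 = 0.6281 m. Q_B = (1/0.023)·2.766·0.6281^(2/3)·√0.0097 = 8.688 m³/s.
The larger discharge is 52.51 m³/s and the smaller is 8.688 m³/s; the ratio is 6.04.

6.04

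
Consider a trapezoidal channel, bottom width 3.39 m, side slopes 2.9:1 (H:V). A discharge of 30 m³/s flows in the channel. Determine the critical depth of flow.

y_c = 1.37 m

At critical depth, Q² T / (g A³) = 1, i.e. A³/T = Q²/g = 30²/9.81 = 91.74.
At y = 1.59 m: A³/T = 163.2 — high.
At y = 1.08 m: A³/T = 36.2 — low.
At y = 1.37 m: A³/T = 90.55 — close enough.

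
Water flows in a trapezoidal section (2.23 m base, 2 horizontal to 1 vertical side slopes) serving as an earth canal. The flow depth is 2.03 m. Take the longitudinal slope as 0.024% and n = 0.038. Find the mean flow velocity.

With bottom width b = 2.23 m and side slope z = 2: A = (b + zy)y = (2.23 + 2×2.03)×2.03 = 12.77 m²; P = b + 2y√(1+z²) = 2.23 + 2×2.03×2.236 = 11.31 m.
Hydraulic radius R = A/P = 12.77/11.31 = 1.129 m.
From Manning's equation, V = (1/n) R^(2/3) S^(1/2) = (1/0.038) × 1.129^(2/3) × 0.00024^(1/2) = 0.442 m/s.

V = 0.442 m/s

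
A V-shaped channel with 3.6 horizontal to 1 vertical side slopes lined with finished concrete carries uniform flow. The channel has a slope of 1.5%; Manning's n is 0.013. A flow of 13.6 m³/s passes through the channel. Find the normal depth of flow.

Manning's equation rearranged: A R^(2/3) = nQ / (1·√S) = 0.013 × 13.6 / (√0.015) = 1.444.
Trying y = 0.697 m: A R^(2/3) = 0.8449 — short.
Trying y = 1.09 m: A R^(2/3) = 2.784 — over.
Trying y = 0.852 m: A R^(2/3) = 1.443 — ≈ 1.444.

y_n = 0.852 m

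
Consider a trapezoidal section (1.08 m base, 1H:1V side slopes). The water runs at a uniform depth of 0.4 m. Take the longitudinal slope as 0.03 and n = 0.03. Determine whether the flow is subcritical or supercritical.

With bottom width b = 1.08 m and side slope z = 1: A = (b + zy)y = (1.08 + 1×0.4)×0.4 = 0.592 m²; P = b + 2y√(1+z²) = 1.08 + 2×0.4×1.414 = 2.211 m.
Hydraulic radius R = A/P = 0.592/2.211 = 0.2677 m.
V = (1/n) R^(2/3) √S = (1/0.03) × 0.2677^(2/3) × √0.03 = 2.398 m/s. Hydraulic depth D_h = A/T = 0.592/1.88 = 0.3149 m.
Froude number Fr = V/√(g·D_h) = 2.398/√(9.81×0.3149) = 1.36, which is greater than 1, so the flow is supercritical.

supercritical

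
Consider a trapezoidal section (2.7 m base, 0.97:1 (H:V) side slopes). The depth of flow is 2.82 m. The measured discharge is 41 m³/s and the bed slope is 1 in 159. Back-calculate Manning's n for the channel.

n = 0.038

With bottom width b = 2.7 m and side slope z = 0.97: A = (b + zy)y = (2.7 + 0.97×2.82)×2.82 = 15.33 m²; P = b + 2y√(1+z²) = 2.7 + 2×2.82×1.393 = 10.56 m.
Hydraulic radius R = A/P = 15.33/10.56 = 1.452 m.
Rearranging Manning's equation: n = (1/Q) A R^(2/3) S^(1/2) = (1/41) × 15.33 × 1.452^(2/3) × √0.006289 = 0.038.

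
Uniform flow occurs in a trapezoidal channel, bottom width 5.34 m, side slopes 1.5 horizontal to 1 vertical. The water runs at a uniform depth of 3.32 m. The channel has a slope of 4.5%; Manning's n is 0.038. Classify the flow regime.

supercritical

With bottom width b = 5.34 m and side slope z = 1.5: A = (b + zy)y = (5.34 + 1.5×3.32)×3.32 = 34.26 m²; P = b + 2y√(1+z²) = 5.34 + 2×3.32×1.803 = 17.31 m.
Hydraulic radius R = A/P = 34.26/17.31 = 1.979 m.
V = (1/n) R^(2/3) √S = (1/0.038) × 1.979^(2/3) × √0.045 = 8.8 m/s. Hydraulic depth D_h = A/T = 34.26/15.3 = 2.239 m.
Froude number Fr = V/√(g·D_h) = 8.8/√(9.81×2.239) = 1.88, which is greater than 1, so the flow is supercritical.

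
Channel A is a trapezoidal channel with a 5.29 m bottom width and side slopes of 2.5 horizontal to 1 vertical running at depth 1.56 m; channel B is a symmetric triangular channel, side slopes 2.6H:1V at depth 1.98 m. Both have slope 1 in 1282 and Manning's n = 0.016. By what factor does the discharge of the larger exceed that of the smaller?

Channel A: With bottom width b = 5.29 m and side slope z = 2.5: A = (b + zy)y = (5.29 + 2.5×1.56)×1.56 = 14.34 m²; P = b + 2y√(1+z²) = 5.29 + 2×1.56×2.693 = 13.69 m. Hydraulic radius R = A/P = 14.34/13.69 = 1.047 m. Q_A = (1/0.016)·14.34·1.047^(2/3)·√0.00078 = 25.81 m³/s.
Channel B: For a triangular section with side slope z = 2.6: A = zy² = 2.6×1.98² = 10.19 m²; P = 2y√(1+z²) = 2×1.98×2.786 = 11.03 m. Hydraulic radius R = A/P = 10.19/11.03 = 0.924 m. Q_B = (1/0.016)·10.19·0.924^(2/3)·√0.00078 = 16.88 m³/s.
The larger discharge is 25.81 m³/s and the smaller is 16.88 m³/s; the ratio is 1.53.

1.53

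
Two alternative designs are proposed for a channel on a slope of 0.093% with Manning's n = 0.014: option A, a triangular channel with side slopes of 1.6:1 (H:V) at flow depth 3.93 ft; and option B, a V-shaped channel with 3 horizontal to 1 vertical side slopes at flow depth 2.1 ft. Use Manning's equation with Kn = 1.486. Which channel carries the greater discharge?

channel A

Channel A: For a triangular section with side slope z = 1.6: A = zy² = 1.6×3.93² = 24.71 ft²; P = 2y√(1+z²) = 2×3.93×1.887 = 14.83 ft. Hydraulic radius R = A/P = 24.71/14.83 = 1.666 ft. Q_A = (1.486/0.014)·24.71·1.666^(2/3)·√0.00093 = 112.4 ft³/s.
Channel B: For a triangular section with side slope z = 3: A = zy² = 3×2.1² = 13.23 ft²; P = 2y√(1+z²) = 2×2.1×3.162 = 13.28 ft. Hydraulic radius R = A/P = 13.23/13.28 = 0.9961 ft. Q_B = (1.486/0.014)·13.23·0.9961^(2/3)·√0.00093 = 42.71 ft³/s.
Q_A = 112.4 ft³/s vs Q_B = 42.71 ft³/s, so channel A carries more.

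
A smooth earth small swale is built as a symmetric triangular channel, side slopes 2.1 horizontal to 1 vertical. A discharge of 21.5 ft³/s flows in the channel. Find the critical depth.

y_c = 1.45 ft

At critical depth, Q² T / (g A³) = 1, i.e. A³/T = Q²/g = 21.5²/32.2 = 14.36.
Trying y = 1.11 ft: A³/T = 3.716 — too small.
Trying y = 1.63 ft: A³/T = 25.37 — too large.
Trying y = 1.45 ft: A³/T = 14.13 — close enough.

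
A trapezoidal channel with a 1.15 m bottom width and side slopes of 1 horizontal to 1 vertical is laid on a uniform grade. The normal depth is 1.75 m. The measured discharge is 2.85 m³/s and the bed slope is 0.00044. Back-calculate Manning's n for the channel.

With bottom width b = 1.15 m and side slope z = 1: A = (b + zy)y = (1.15 + 1×1.75)×1.75 = 5.075 m²; P = b + 2y√(1+z²) = 1.15 + 2×1.75×1.414 = 6.1 m.
Hydraulic radius R = A/P = 5.075/6.1 = 0.832 m.
Rearranging Manning's equation: n = (1/Q) A R^(2/3) S^(1/2) = (1/2.85) × 5.075 × 0.832^(2/3) × √0.00044 = 0.033.

n = 0.033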